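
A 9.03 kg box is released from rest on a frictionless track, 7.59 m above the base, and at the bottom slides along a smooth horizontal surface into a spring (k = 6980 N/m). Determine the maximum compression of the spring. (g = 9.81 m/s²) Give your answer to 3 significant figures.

Energy conservation (no friction) from release to max compression: mgh = ½kx²
x = √(2mgh/k) = √(2 × 9.03 × 9.81 × 7.59 / 6980) = 0.4389 m

x = 0.439 m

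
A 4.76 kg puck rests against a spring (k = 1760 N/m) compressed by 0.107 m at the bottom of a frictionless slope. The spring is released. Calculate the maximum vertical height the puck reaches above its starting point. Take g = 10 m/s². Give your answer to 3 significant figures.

h = 0.212 m

Energy conservation from release to the highest point: ½kx² = mgh
h = kx²/(2mg) = (1760)(0.107)²/(2 × 4.76 × 10) = 0.2117 m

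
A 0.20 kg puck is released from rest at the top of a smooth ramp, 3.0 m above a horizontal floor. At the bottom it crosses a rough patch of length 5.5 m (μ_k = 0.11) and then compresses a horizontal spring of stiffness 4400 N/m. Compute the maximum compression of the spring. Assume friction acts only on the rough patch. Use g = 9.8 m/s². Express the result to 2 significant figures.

Initial energy: E₁ = mgh = (0.20)(9.8)(3.0) = 5.8800 J
Friction removes W_f = μ_k mg d = (0.11)(0.20)(9.8)(5.5) = 1.186 J
Energy reaching the spring: E = 5.8800 − 1.186 = 4.6942 J
At max compression ½kx² = E ⇒ x = √(2E/k) = √(2 × 4.6942/4400) = 0.04619 m

x = 0.046 m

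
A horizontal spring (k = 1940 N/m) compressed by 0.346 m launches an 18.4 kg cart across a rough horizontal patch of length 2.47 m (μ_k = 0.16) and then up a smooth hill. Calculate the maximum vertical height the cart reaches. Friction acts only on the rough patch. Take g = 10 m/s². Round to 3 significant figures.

h = 0.236 m

Spring energy: E₀ = ½kx² = ½(1940)(0.346)² = 116.12 J
Friction: W_f = μ_k mg d = (0.16)(18.4)(10)(2.47) = 72.72 J
Energy at base of ramp: E = 116.12 − 72.72 = 43.408 J
At max height all remaining energy is PE: mgh = E ⇒ h = E/(mg) = 43.408/(18.4 × 10) = 0.2359 m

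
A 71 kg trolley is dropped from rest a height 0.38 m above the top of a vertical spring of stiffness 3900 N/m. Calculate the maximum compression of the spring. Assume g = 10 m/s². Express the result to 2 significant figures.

x = 0.60 m

Measuring PE from the top of the relaxed spring, at max compression the trolley has dropped H + x with zero KE, so:
mg(H + x) = ½kx²
½(3900)x² − (71)(10)x − (71)(10)(0.38) = 0
1950x² − 710.0x − 269.8 = 0
x = [710.0 + √(504100 + 2.1044e+06)]/(2 × 1950) = 0.5962 m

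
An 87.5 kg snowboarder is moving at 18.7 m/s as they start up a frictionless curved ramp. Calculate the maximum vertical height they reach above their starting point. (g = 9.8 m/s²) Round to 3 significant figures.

By energy conservation, ½mv² = mgh
h = v²/(2g) = 18.7²/(2 × 9.8) = 17.84 m

h = 17.8 m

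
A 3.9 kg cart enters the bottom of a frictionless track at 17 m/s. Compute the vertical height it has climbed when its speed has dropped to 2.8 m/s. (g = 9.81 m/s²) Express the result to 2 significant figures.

h = 14 m

Energy balance between the two points: ½mv₁² = ½mv₂² + mgh
h = (v₁² − v₂²)/(2g) = (17² − 2.8²)/(2 × 9.81) = 14.33 m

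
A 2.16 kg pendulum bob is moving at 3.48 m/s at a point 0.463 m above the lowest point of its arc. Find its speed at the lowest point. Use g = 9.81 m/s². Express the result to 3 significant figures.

Mechanical energy is conserved (no friction): ½mv₀² + mgh = ½mv²
The mass cancels from both sides.
v² = v₀² + 2gh = (3.48)² + 2(9.81)(0.463) = 21.194
v = √21.194 = 4.604 m/s

v = 4.60 m/s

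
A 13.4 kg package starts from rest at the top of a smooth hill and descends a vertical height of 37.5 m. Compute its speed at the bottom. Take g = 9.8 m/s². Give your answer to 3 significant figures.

v = 27.1 m/s

Equating total energy at the two states: mgh = ½mv²
v = √(2gh) = √(2 × 9.8 × 37.5) = √735.00 = 27.11 m/s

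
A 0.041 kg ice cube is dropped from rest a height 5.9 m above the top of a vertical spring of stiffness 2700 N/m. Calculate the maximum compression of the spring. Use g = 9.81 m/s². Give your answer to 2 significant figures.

Measuring PE from the top of the relaxed spring, at max compression the cube has dropped H + x with zero KE, so:
mg(H + x) = ½kx²
½(2700)x² − (0.041)(9.81)x − (0.041)(9.81)(5.9) = 0
1350x² − 0.4022x − 2.373 = 0
x = [0.4022 + √(0.1618 + 12814)]/(2 × 1350) = 0.04208 m

x = 0.042 m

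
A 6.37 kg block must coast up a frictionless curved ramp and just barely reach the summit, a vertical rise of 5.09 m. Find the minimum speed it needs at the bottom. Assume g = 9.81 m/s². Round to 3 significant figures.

v = 9.99 m/s

At the top it is momentarily at rest, so all KE converts to PE: ½mv² = mgh
v = √(2gh) = √(2 × 9.81 × 5.09) = 9.993 m/s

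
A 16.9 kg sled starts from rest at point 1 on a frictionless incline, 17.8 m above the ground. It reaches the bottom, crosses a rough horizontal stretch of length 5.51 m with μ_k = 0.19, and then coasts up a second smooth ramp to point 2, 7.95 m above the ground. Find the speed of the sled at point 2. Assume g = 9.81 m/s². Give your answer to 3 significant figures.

v = 13.1 m/s

Energy at 1: mgh₁ = (16.9)(9.81)(17.8) = 2951.0 J
Friction loss: W_f = μ_k mg d = 173.6 J
At 2: ½mv² + mgh₂ = mgh₁ − W_f
½mv² = 2951.0 − 173.6 − 1318.0 = 1459.5 J
v = √(2 × 1459.5/16.9) = 13.14 m/s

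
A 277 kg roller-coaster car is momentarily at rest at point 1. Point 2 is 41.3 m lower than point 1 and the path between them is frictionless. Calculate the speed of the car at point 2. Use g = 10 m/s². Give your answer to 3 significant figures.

v = 28.7 m/s

Mechanical energy is conserved (no friction): mgh = ½mv²
v = √(2gh) = √(2 × 10 × 41.3) = √826.00 = 28.74 m/s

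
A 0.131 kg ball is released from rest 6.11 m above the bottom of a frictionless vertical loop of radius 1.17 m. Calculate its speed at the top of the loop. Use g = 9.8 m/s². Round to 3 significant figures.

v = 8.60 m/s

Energy conservation: mgh = ½mv_top² + mg(2r)
v_top² = 2g(h − 2r) = 2(9.8)(6.11 − 2.340) = 73.89
v_top = 8.596 m/s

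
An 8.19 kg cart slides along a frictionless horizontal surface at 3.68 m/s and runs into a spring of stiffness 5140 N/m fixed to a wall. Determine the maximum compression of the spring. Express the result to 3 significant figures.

Conservation of energy between contact and max compression: ½mv² = ½kx²
x = v√(m/k) = 3.68 × √(8.19/5140) = 0.1469 m

x = 0.147 m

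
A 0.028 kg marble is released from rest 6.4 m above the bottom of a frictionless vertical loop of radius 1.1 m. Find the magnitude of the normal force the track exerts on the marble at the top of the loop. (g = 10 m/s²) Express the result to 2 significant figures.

N = 1.9 N

Energy from release to top (height 2r): mgh = ½mv_top² + mg(2r)
v_top² = 2g(h − 2r) = 2(10)(6.4 − 2.200) = 84.000 m²/s²
At the top, both N and weight point toward the centre: N + mg = mv_top²/r
N = m(v_top²/r − g) = 0.028(84.000/1.1 − 10) = 1.858 N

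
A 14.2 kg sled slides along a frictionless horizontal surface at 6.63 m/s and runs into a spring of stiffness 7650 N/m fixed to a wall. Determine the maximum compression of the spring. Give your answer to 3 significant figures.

All KE is stored as spring PE at maximum compression: ½mv² = ½kx²
x = v√(m/k) = 6.63 × √(14.2/7650) = 0.2856 m

x = 0.286 m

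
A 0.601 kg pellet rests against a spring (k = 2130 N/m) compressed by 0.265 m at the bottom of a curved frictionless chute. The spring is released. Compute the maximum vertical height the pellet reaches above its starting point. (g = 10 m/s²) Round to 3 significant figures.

h = 12.4 m

Energy conservation from release to the highest point: ½kx² = mgh
h = kx²/(2mg) = (2130)(0.265)²/(2 × 0.601 × 10) = 12.44 m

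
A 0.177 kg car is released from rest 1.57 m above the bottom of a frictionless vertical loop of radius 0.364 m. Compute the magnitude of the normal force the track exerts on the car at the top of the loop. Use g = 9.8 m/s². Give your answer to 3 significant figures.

Energy from release to top (height 2r): mgh = ½mv_top² + mg(2r)
v_top² = 2g(h − 2r) = 2(9.8)(1.57 − 0.7280) = 16.503 m²/s²
At the top, both N and weight point toward the centre: N + mg = mv_top²/r
N = m(v_top²/r − g) = 0.177(16.503/0.364 − 9.8) = 6.290 N

N = 6.29 N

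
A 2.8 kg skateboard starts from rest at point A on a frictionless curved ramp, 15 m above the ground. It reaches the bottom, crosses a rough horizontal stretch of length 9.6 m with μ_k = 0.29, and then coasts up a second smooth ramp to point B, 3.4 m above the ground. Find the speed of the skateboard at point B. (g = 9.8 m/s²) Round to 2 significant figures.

v = 13 m/s

Energy at A: mgh₁ = (2.8)(9.8)(15) = 411.60 J
Friction loss: W_f = μ_k mg d = 76.39 J
At B: ½mv² + mgh₂ = mgh₁ − W_f
½mv² = 411.60 − 76.39 − 93.296 = 241.91 J
v = √(2 × 241.91/2.8) = 13.15 m/s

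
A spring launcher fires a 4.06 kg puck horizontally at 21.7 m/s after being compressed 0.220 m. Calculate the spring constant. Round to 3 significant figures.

k = 39500 N/m

Energy stored in the spring equals the launch KE: ½kx² = ½mv²
k = mv²/x² = (4.06)(21.7)²/(0.220)² = 39500 N/m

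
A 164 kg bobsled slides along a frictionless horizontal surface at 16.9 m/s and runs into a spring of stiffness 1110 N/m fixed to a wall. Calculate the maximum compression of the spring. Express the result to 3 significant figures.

All KE is stored as spring PE at maximum compression: ½mv² = ½kx²
x = v√(m/k) = 16.9 × √(164/1110) = 6.496 m

x = 6.50 m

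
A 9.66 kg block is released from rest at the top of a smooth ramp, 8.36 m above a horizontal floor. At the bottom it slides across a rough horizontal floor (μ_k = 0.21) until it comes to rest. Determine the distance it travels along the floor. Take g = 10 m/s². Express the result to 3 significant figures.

Energy at the top = energy at the end + work done against friction:
At rest all PE has been dissipated by friction: mgh = μ_k m g d
d = h/μ_k = 8.36/0.21 = 39.81 m

d = 39.8 m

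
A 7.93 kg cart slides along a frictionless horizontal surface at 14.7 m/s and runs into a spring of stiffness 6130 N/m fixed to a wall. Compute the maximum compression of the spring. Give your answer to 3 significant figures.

x = 0.529 m

All KE is stored as spring PE at maximum compression: ½mv² = ½kx²
x = v√(m/k) = 14.7 × √(7.93/6130) = 0.5287 m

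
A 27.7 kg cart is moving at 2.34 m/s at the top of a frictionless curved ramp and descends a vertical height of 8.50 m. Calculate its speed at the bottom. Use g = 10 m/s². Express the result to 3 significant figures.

Equating total energy at the two states: ½mv₀² + mgh = ½mv²
v² = v₀² + 2gh = (2.34)² + 2(10)(8.50) = 175.48
v = √175.48 = 13.25 m/s

v = 13.2 m/s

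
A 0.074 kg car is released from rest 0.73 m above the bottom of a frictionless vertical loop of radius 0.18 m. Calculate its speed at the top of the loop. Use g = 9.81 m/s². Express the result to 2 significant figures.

v = 2.7 m/s

Energy conservation: mgh = ½mv_top² + mg(2r)
v_top² = 2g(h − 2r) = 2(9.81)(0.73 − 0.3600) = 7.259
v_top = 2.694 m/s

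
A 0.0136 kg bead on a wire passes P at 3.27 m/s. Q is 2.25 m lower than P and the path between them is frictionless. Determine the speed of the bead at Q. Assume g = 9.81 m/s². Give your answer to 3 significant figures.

v = 7.41 m/s

Energy conservation between the two points: ½mv₀² + mgh = ½mv²
The mass cancels from both sides.
v² = v₀² + 2gh = (3.27)² + 2(9.81)(2.25) = 54.838
v = √54.838 = 7.405 m/s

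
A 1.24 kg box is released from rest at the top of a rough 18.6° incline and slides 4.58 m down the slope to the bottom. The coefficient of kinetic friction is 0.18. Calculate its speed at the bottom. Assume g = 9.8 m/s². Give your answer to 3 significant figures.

v = 3.65 m/s

Energy: mgh = ½mv² + W_f, with h = L sinθ and W_f = μ_k (mg cosθ) L
mgh = mgL sinθ = (1.24)(9.8)(4.58)sin18.6° = 17.752 J
W_f = μ_k mg cosθ · L = (0.18)(1.24)(9.8)cos18.6°·4.58 = 9.495 J
½mv² = 17.752 − 9.495 = 8.2572 J
v = √(2 × 8.2572/1.24) = 3.649 m/s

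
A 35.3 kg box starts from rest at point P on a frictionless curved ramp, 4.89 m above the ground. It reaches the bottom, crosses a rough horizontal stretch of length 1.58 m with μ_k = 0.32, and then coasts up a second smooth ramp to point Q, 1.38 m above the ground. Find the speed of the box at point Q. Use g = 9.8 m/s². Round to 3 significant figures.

v = 7.67 m/s

Energy at P: mgh₁ = (35.3)(9.8)(4.89) = 1691.6 J
Friction loss: W_f = μ_k mg d = 174.9 J
At Q: ½mv² + mgh₂ = mgh₁ − W_f
½mv² = 1691.6 − 174.9 − 477.40 = 1039.3 J
v = √(2 × 1039.3/35.3) = 7.674 m/s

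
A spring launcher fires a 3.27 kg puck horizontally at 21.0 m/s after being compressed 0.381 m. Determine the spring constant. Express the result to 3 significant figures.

k = 9930 N/m

Spring PE at full compression equals KE at release: ½kx² = ½mv²
k = mv²/x² = (3.27)(21.0)²/(0.381)² = 9934 N/m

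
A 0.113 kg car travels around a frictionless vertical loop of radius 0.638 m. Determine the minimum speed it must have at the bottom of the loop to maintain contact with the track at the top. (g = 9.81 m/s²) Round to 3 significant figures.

At the top: mg = mv_top²/r ⇒ v_top² = gr = 6.259 m²/s²
Energy from bottom to top (height 2r): ½mv_bot² = ½mv_top² + mg(2r)
v_bot² = gr + 4gr = 5gr = 31.29
v_bot = √(5gr) = 5.594 m/s

v = 5.59 m/s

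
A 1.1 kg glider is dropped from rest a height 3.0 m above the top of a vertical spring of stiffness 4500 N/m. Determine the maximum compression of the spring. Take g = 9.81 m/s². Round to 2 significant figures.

Take the reference level at the top of the uncompressed spring. At max compression the glider has fallen H + x and is momentarily at rest:
mg(H + x) = ½kx²
½(4500)x² − (1.1)(9.81)x − (1.1)(9.81)(3.0) = 0
2250x² − 10.79x − 32.37 = 0
x = [10.79 + √(116.4 + 291357)]/(2 × 2250) = 0.1224 m

x = 0.12 m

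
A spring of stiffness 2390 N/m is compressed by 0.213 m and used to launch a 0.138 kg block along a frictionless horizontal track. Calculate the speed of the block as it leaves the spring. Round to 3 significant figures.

Spring PE converts entirely to kinetic energy: ½kx² = ½mv²
v = x√(k/m) = 0.213 × √(2390/0.138) = 28.03 m/s

v = 28.0 m/s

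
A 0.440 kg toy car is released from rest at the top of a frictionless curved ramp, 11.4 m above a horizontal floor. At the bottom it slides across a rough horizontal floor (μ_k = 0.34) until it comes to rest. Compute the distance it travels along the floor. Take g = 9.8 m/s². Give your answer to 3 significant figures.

d = 33.5 m

Applying the work–energy principle:
At rest all PE has been dissipated by friction: mgh = μ_k m g d
d = h/μ_k = 11.4/0.34 = 33.53 m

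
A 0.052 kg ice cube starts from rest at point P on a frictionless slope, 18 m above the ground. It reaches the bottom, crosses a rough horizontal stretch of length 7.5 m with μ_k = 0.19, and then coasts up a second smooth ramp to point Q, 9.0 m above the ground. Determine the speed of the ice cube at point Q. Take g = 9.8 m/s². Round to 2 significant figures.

v = 12 m/s

Energy at P: mgh₁ = (0.052)(9.8)(18) = 9.1728 J
Friction loss: W_f = μ_k mg d = 0.7262 J
At Q: ½mv² + mgh₂ = mgh₁ − W_f
½mv² = 9.1728 − 0.7262 − 4.5864 = 3.8602 J
v = √(2 × 3.8602/0.052) = 12.18 m/s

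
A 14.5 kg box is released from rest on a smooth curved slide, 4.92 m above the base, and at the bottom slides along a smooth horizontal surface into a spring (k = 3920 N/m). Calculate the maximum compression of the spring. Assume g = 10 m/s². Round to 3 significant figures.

Energy conservation (no friction) from release to max compression: mgh = ½kx²
x = √(2mgh/k) = √(2 × 14.5 × 10 × 4.92 / 3920) = 0.6033 m

x = 0.603 m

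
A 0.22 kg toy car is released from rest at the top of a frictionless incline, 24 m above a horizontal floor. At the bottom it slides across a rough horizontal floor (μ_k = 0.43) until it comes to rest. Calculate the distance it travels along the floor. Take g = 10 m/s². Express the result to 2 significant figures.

Energy bookkeeping (friction removes W_f = μ_k N d):
At rest all PE has been dissipated by friction: mgh = μ_k m g d
d = h/μ_k = 24/0.43 = 55.81 m

d = 56 m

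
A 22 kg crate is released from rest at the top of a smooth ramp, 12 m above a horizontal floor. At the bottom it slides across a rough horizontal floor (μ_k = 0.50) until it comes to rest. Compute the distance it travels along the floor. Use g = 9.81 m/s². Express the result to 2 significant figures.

Applying the work–energy principle:
At rest all PE has been dissipated by friction: mgh = μ_k m g d
d = h/μ_k = 12/0.50 = 24.00 m

d = 24 m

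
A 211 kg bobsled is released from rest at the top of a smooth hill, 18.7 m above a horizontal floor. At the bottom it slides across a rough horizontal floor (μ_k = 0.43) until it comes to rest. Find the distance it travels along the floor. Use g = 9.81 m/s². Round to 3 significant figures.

Applying the work–energy principle:
At rest all PE has been dissipated by friction: mgh = μ_k m g d
d = h/μ_k = 18.7/0.43 = 43.49 m

d = 43.5 m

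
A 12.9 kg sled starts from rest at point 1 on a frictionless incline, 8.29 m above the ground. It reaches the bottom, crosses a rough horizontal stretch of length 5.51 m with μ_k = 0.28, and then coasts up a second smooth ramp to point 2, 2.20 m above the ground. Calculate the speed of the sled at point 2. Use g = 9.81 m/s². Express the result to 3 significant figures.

Energy at 1: mgh₁ = (12.9)(9.81)(8.29) = 1049.1 J
Friction loss: W_f = μ_k mg d = 195.2 J
At 2: ½mv² + mgh₂ = mgh₁ − W_f
½mv² = 1049.1 − 195.2 − 278.41 = 575.44 J
v = √(2 × 575.44/12.9) = 9.445 m/s

v = 9.45 m/s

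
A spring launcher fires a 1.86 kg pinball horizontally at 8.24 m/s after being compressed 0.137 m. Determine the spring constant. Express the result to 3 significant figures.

Energy stored in the spring equals the launch KE: ½kx² = ½mv²
k = mv²/x² = (1.86)(8.24)²/(0.137)² = 6729 N/m

k = 6730 N/m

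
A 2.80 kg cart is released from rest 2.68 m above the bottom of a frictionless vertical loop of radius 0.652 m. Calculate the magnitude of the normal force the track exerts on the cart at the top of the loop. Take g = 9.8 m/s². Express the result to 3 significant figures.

N = 88.4 N

Energy from release to top (height 2r): mgh = ½mv_top² + mg(2r)
v_top² = 2g(h − 2r) = 2(9.8)(2.68 − 1.304) = 26.970 m²/s²
At the top, both N and weight point toward the centre: N + mg = mv_top²/r
N = m(v_top²/r − g) = 2.80(26.970/0.652 − 9.8) = 88.38 N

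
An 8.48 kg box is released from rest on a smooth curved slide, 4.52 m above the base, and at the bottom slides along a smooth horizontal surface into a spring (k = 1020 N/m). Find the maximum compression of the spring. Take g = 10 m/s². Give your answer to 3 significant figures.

Gravitational PE at the top equals spring PE at max compression: mgh = ½kx²
x = √(2mgh/k) = √(2 × 8.48 × 10 × 4.52 / 1020) = 0.8669 m

x = 0.867 m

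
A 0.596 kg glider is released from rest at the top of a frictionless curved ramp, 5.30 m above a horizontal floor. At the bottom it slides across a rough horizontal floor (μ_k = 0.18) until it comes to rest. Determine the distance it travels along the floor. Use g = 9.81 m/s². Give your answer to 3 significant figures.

d = 29.4 m

Applying the work–energy principle:
At rest all PE has been dissipated by friction: mgh = μ_k m g d
d = h/μ_k = 5.30/0.18 = 29.44 m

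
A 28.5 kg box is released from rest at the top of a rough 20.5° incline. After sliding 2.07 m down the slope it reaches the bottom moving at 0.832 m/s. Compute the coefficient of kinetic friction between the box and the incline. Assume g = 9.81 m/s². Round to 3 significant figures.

Energy balance down the incline: mg L sinθ − ½mv² = μ_k (mg cosθ) L
mgL sinθ = 202.68 J; ½mv² = 9.8642 J
W_f = 202.68 − 9.8642 = 192.8 J
μ_k = W_f/(mg cosθ · L) = 192.8/(261.9 × 2.07) = 0.3557

μ_k = 0.356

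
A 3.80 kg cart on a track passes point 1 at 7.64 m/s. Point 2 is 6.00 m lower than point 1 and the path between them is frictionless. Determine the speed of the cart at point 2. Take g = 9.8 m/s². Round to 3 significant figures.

By conservation of mechanical energy, ½mv₀² + mgh = ½mv²
v² = v₀² + 2gh = (7.64)² + 2(9.8)(6.00) = 175.97
v = √175.97 = 13.27 m/s

v = 13.3 m/s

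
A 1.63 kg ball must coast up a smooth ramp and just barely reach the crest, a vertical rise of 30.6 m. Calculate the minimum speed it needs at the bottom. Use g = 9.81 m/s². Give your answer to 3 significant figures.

v = 24.5 m/s

At the top it is momentarily at rest, so all KE converts to PE: ½mv² = mgh
v = √(2gh) = √(2 × 9.81 × 30.6) = 24.50 m/s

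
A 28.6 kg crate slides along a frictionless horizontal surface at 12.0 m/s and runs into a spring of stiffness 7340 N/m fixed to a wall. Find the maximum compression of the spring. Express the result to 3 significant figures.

Conservation of energy between contact and max compression: ½mv² = ½kx²
x = v√(m/k) = 12.0 × √(28.6/7340) = 0.7491 m

x = 0.749 m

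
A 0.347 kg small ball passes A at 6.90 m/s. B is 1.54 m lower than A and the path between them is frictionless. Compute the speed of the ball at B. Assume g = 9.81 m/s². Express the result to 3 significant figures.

By conservation of mechanical energy, ½mv₀² + mgh = ½mv²
v² = v₀² + 2gh = (6.90)² + 2(9.81)(1.54) = 77.825
v = √77.825 = 8.822 m/s

v = 8.82 m/s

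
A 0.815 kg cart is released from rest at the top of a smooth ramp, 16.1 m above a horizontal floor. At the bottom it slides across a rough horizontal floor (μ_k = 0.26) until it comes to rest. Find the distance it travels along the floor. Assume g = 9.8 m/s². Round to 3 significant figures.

d = 61.9 m

Energy at the top = energy at the end + work done against friction:
At rest all PE has been dissipated by friction: mgh = μ_k m g d
d = h/μ_k = 16.1/0.26 = 61.92 m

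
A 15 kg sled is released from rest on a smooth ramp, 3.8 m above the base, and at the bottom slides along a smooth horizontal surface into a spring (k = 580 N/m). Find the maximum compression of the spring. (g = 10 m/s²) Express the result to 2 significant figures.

x = 1.4 m

At max compression the sled is momentarily at rest: mgh = ½kx²
x = √(2mgh/k) = √(2 × 15 × 10 × 3.8 / 580) = 1.402 m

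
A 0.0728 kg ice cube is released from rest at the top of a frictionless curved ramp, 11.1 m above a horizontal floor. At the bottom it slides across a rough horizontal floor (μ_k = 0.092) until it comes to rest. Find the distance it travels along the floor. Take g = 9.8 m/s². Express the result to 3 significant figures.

d = 121 m

Energy at the top = energy at the end + work done against friction:
At rest all PE has been dissipated by friction: mgh = μ_k m g d
d = h/μ_k = 11.1/0.092 = 120.7 m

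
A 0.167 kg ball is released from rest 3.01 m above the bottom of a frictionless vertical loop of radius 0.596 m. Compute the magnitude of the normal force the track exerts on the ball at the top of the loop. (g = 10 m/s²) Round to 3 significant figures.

N = 8.52 N

Energy from release to top (height 2r): mgh = ½mv_top² + mg(2r)
v_top² = 2g(h − 2r) = 2(10)(3.01 − 1.192) = 36.360 m²/s²
At the top, both N and weight point toward the centre: N + mg = mv_top²/r
N = m(v_top²/r − g) = 0.167(36.360/0.596 − 10) = 8.518 N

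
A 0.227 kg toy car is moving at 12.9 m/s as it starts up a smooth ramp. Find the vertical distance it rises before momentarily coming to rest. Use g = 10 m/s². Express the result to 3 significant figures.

h = 8.32 m

By energy conservation, ½mv² = mgh
h = v²/(2g) = 12.9²/(2 × 10) = 8.320 m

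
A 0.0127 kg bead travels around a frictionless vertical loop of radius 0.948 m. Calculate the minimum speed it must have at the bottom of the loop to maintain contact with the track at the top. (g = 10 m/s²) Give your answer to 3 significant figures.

v = 6.88 m/s

At the top: mg = mv_top²/r ⇒ v_top² = gr = 9.480 m²/s²
Energy from bottom to top (height 2r): ½mv_bot² = ½mv_top² + mg(2r)
v_bot² = gr + 4gr = 5gr = 47.40
v_bot = √(5gr) = 6.885 m/s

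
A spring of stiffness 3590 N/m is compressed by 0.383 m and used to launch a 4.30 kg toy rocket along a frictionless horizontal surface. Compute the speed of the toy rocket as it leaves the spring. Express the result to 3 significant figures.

Conservation of energy: ½kx² = ½mv²
v = x√(k/m) = 0.383 × √(3590/4.30) = 11.07 m/s

v = 11.1 m/s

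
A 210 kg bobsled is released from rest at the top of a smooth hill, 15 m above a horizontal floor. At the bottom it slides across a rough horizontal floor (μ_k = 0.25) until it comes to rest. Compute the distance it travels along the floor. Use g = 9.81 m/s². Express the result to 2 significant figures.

Energy at the top = energy at the end + work done against friction:
At rest all PE has been dissipated by friction: mgh = μ_k m g d
d = h/μ_k = 15/0.25 = 60.00 m

d = 60 m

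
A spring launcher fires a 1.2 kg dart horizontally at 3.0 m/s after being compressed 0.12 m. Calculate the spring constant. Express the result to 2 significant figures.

½kx² = ½mv²
k = mv²/x² = (1.2)(3.0)²/(0.12)² = 750.0 N/m

k = 750 N/m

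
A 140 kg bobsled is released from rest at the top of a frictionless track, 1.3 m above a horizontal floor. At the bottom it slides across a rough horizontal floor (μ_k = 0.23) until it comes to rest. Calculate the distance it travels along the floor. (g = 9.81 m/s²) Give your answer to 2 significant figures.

Energy at the top = energy at the end + work done against friction:
At rest all PE has been dissipated by friction: mgh = μ_k m g d
d = h/μ_k = 1.3/0.23 = 5.652 m

d = 5.7 m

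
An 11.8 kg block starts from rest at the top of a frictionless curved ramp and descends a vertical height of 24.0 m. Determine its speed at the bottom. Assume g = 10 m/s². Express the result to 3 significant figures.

v = 21.9 m/s

Equating total energy at the two states: mgh = ½mv²
v = √(2gh) = √(2 × 10 × 24.0) = √480.00 = 21.91 m/s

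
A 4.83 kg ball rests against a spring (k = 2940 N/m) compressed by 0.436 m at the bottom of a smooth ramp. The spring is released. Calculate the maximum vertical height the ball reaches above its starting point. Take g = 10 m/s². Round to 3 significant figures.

All spring PE becomes gravitational PE at the highest point: ½kx² = mgh
h = kx²/(2mg) = (2940)(0.436)²/(2 × 4.83 × 10) = 5.786 m

h = 5.79 m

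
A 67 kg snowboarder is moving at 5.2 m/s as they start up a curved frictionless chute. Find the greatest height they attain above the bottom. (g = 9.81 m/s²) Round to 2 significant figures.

By energy conservation, ½mv² = mgh
h = v²/(2g) = 5.2²/(2 × 9.81) = 1.378 m

h = 1.4 m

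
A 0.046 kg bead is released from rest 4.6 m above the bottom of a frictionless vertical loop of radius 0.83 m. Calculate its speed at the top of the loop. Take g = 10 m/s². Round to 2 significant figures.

Energy conservation: mgh = ½mv_top² + mg(2r)
v_top² = 2g(h − 2r) = 2(10)(4.6 − 1.660) = 58.80
v_top = 7.668 m/s

v = 7.7 m/s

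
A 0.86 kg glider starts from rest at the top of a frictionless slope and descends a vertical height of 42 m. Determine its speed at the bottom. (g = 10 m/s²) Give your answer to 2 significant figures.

v = 29 m/s

Mechanical energy is conserved (no friction): mgh = ½mv²
v = √(2gh) = √(2 × 10 × 42) = √840.00 = 28.98 m/s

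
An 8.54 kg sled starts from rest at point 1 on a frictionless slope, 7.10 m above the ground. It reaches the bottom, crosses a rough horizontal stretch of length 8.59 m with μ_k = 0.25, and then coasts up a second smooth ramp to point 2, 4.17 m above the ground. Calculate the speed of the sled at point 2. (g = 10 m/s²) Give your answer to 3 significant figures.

v = 3.96 m/s

Energy at 1: mgh₁ = (8.54)(10)(7.10) = 606.34 J
Friction loss: W_f = μ_k mg d = 183.4 J
At 2: ½mv² + mgh₂ = mgh₁ − W_f
½mv² = 606.34 − 183.4 − 356.12 = 66.825 J
v = √(2 × 66.825/8.54) = 3.956 m/s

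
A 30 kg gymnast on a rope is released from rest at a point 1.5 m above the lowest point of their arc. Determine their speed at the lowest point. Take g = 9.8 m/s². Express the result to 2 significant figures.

v = 5.4 m/s

By conservation of mechanical energy, mgh = ½mv²
v = √(2gh) = √(2 × 9.8 × 1.5) = √29.400 = 5.422 m/s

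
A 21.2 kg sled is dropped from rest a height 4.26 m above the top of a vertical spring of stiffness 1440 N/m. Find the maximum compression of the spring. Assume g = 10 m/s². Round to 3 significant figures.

x = 1.28 m

Take the reference level at the top of the uncompressed spring. At max compression the sled has fallen H + x and is momentarily at rest:
mg(H + x) = ½kx²
½(1440)x² − (21.2)(10)x − (21.2)(10)(4.26) = 0
720.0x² − 212.0x − 903.1 = 0
x = [212.0 + √(44944 + 2.6010e+06)]/(2 × 720.0) = 1.277 m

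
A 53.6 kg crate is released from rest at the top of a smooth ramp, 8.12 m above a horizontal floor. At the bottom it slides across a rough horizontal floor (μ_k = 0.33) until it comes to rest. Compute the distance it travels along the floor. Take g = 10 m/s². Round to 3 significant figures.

d = 24.6 m

Energy at the top = energy at the end + work done against friction:
At rest all PE has been dissipated by friction: mgh = μ_k m g d
d = h/μ_k = 8.12/0.33 = 24.61 m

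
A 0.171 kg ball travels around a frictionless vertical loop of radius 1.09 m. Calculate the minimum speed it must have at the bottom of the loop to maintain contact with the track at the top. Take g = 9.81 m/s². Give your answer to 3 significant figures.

v = 7.31 m/s

At the top: mg = mv_top²/r ⇒ v_top² = gr = 10.69 m²/s²
Energy from bottom to top (height 2r): ½mv_bot² = ½mv_top² + mg(2r)
v_bot² = gr + 4gr = 5gr = 53.46
v_bot = √(5gr) = 7.312 m/s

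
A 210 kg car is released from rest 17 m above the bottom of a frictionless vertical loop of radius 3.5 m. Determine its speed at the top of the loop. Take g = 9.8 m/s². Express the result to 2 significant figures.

v = 14 m/s

Energy conservation: mgh = ½mv_top² + mg(2r)
v_top² = 2g(h − 2r) = 2(9.8)(17 − 7.000) = 196.0
v_top = 14.00 m/s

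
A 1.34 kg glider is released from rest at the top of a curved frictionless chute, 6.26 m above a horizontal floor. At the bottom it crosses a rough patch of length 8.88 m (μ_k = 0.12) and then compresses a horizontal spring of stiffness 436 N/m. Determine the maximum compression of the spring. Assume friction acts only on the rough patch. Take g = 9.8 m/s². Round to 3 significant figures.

Initial energy: E₁ = mgh = (1.34)(9.8)(6.26) = 82.206 J
Friction removes W_f = μ_k mg d = (0.12)(1.34)(9.8)(8.88) = 13.99 J
Energy reaching the spring: E = 82.206 − 13.99 = 68.213 J
At max compression ½kx² = E ⇒ x = √(2E/k) = √(2 × 68.213/436) = 0.5594 m

x = 0.559 m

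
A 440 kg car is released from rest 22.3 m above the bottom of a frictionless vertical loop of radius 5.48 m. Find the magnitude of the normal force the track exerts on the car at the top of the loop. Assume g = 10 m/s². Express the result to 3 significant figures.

Energy from release to top (height 2r): mgh = ½mv_top² + mg(2r)
v_top² = 2g(h − 2r) = 2(10)(22.3 − 10.96) = 226.80 m²/s²
At the top, both N and weight point toward the centre: N + mg = mv_top²/r
N = m(v_top²/r − g) = 440(226.80/5.48 − 10) = 13810 N

N = 13800 N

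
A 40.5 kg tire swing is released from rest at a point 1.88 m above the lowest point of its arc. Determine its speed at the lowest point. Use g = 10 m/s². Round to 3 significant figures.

Equating total energy at the two states: mgh = ½mv²
v = √(2gh) = √(2 × 10 × 1.88) = √37.600 = 6.132 m/s

v = 6.13 m/s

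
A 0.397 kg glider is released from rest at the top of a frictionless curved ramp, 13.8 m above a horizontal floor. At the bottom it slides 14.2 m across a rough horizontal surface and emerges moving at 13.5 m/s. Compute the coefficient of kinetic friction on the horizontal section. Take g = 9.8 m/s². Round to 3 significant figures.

μ_k = 0.317

Applying the work–energy principle:
mgh = ½mv² + μ_k m g d
mgh = 53.690 J; ½mv² = 36.177 J
W_f = 53.690 − 36.177 = 17.51 J
μ_k = W_f/(mg·d) = 17.51/(3.891 × 14.2) = 0.3170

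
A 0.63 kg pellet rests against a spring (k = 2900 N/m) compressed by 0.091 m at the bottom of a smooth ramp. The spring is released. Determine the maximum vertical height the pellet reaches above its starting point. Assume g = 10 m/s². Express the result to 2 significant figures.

Energy conservation from release to the highest point: ½kx² = mgh
h = kx²/(2mg) = (2900)(0.091)²/(2 × 0.63 × 10) = 1.906 m

h = 1.9 m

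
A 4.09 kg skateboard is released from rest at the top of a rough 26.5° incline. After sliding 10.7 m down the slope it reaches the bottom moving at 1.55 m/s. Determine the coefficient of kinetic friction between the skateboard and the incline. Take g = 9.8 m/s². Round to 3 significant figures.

μ_k = 0.486

Energy balance down the incline: mg L sinθ − ½mv² = μ_k (mg cosθ) L
mgL sinθ = 191.36 J; ½mv² = 4.9131 J
W_f = 191.36 − 4.9131 = 186.5 J
μ_k = W_f/(mg cosθ · L) = 186.5/(35.87 × 10.7) = 0.4858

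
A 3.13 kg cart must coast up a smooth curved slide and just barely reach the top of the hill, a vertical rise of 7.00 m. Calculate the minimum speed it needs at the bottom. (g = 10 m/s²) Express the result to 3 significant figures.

At the top it is momentarily at rest, so all KE converts to PE: ½mv² = mgh
v = √(2gh) = √(2 × 10 × 7.00) = 11.83 m/s

v = 11.8 m/s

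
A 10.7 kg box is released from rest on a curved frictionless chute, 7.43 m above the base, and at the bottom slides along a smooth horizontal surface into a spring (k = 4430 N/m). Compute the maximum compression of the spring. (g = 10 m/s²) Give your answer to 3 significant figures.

Energy conservation (no friction) from release to max compression: mgh = ½kx²
x = √(2mgh/k) = √(2 × 10.7 × 10 × 7.43 / 4430) = 0.5991 m

x = 0.599 m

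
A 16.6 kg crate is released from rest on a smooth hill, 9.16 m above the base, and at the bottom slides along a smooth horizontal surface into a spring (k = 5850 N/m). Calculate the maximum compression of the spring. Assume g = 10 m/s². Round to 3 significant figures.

x = 0.721 m

Energy conservation (no friction) from release to max compression: mgh = ½kx²
x = √(2mgh/k) = √(2 × 16.6 × 10 × 9.16 / 5850) = 0.7210 m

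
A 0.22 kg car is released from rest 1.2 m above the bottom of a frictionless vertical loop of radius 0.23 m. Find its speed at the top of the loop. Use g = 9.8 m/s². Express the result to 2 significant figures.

Energy conservation: mgh = ½mv_top² + mg(2r)
v_top² = 2g(h − 2r) = 2(9.8)(1.2 − 0.4600) = 14.50
v_top = 3.808 m/s

v = 3.8 m/s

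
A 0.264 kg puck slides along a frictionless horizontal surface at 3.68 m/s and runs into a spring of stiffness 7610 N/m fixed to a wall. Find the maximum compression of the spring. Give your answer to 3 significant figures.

x = 0.0217 m

At max compression the puck is momentarily at rest: ½mv² = ½kx²
x = v√(m/k) = 3.68 × √(0.264/7610) = 0.02167 m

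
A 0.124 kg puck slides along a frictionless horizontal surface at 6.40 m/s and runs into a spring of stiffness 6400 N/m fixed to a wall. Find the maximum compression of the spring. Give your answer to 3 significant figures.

x = 0.0282 m

All KE is stored as spring PE at maximum compression: ½mv² = ½kx²
x = v√(m/k) = 6.40 × √(0.124/6400) = 0.02817 m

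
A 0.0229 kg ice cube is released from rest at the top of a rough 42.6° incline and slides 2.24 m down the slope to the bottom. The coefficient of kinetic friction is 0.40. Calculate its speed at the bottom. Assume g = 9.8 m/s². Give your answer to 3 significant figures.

Energy: mgh = ½mv² + W_f, with h = L sinθ and W_f = μ_k (mg cosθ) L
mgh = mgL sinθ = (0.0229)(9.8)(2.24)sin42.6° = 0.34027 J
W_f = μ_k mg cosθ · L = (0.40)(0.0229)(9.8)cos42.6°·2.24 = 0.1480 J
½mv² = 0.34027 − 0.1480 = 0.19225 J
v = √(2 × 0.19225/0.0229) = 4.098 m/s

v = 4.10 m/s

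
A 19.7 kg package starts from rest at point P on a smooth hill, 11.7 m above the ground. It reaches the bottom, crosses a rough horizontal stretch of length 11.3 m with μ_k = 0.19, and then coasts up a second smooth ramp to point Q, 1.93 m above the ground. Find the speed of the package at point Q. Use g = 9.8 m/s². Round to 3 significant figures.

Energy at P: mgh₁ = (19.7)(9.8)(11.7) = 2258.8 J
Friction loss: W_f = μ_k mg d = 414.5 J
At Q: ½mv² + mgh₂ = mgh₁ − W_f
½mv² = 2258.8 − 414.5 − 372.61 = 1471.7 J
v = √(2 × 1471.7/19.7) = 12.22 m/s

v = 12.2 m/s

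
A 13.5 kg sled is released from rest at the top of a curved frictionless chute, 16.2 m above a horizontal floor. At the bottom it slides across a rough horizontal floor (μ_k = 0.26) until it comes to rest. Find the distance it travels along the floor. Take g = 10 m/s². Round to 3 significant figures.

Applying the work–energy principle:
At rest all PE has been dissipated by friction: mgh = μ_k m g d
d = h/μ_k = 16.2/0.26 = 62.31 m

d = 62.3 m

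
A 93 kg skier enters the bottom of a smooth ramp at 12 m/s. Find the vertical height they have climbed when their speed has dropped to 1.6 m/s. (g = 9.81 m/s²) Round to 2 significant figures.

Energy balance between the two points: ½mv₁² = ½mv₂² + mgh
h = (v₁² − v₂²)/(2g) = (12² − 1.6²)/(2 × 9.81) = 7.209 m

h = 7.2 m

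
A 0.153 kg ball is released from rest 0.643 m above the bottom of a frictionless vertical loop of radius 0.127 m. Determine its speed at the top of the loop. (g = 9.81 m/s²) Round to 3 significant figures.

Energy conservation: mgh = ½mv_top² + mg(2r)
v_top² = 2g(h − 2r) = 2(9.81)(0.643 − 0.2540) = 7.632
v_top = 2.763 m/s

v = 2.76 m/s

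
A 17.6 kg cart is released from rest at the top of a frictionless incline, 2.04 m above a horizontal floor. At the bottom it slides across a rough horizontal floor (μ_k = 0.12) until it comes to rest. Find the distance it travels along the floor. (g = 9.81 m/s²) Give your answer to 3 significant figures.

d = 17.0 m

Energy bookkeeping (friction removes W_f = μ_k N d):
At rest all PE has been dissipated by friction: mgh = μ_k m g d
d = h/μ_k = 2.04/0.12 = 17.00 m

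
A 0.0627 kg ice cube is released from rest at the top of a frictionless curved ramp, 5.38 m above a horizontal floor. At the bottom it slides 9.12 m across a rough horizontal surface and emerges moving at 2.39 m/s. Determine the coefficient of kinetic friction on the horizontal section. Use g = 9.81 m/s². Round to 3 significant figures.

μ_k = 0.558

Energy bookkeeping (friction removes W_f = μ_k N d):
mgh = ½mv² + μ_k m g d
mgh = 3.3092 J; ½mv² = 0.17907 J
W_f = 3.3092 − 0.17907 = 3.130 J
μ_k = W_f/(mg·d) = 3.130/(0.6151 × 9.12) = 0.5580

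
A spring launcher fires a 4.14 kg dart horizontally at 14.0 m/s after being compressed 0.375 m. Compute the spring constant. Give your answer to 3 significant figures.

Energy stored in the spring equals the launch KE: ½kx² = ½mv²
k = mv²/x² = (4.14)(14.0)²/(0.375)² = 5770 N/m

k = 5770 N/m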